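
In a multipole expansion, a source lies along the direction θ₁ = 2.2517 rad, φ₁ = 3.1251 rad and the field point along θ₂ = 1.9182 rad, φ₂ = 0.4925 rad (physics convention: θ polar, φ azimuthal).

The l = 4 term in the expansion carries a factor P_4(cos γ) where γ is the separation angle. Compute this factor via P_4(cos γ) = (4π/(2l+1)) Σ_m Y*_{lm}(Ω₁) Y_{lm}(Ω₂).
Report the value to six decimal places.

-0.157129

Summing Y*_{l m}(θ₁,φ₁)·Y_{l m}(θ₂,φ₂) over m ∈ [−4, 4]; prefactor 4π/(2·4+1) = 1.396263:
  [-4]  conj(Y_{4,-4})(Ω₁) = +0.160951-0.010633i ; Y_{4,-4}(Ω₂) = -0.134442-0.318692i ; Δ = -0.025027-0.049864i
  [-3]  conj(Y_{4,-3})(Ω₁) = +0.369166-0.018280i ; Y_{4,-3}(Ω₂) = -0.033001+0.352699i ; Δ = -0.005735+0.130808i
  [-2]  conj(Y_{4,-2})(Ω₁) = +0.358059-0.011815i ; Y_{4,-2}(Ω₂) = -0.030841+0.046483i ; Δ = -0.010494+0.017008i
  [-1]  conj(Y_{4,-1})(Ω₁) = -0.052323+0.000863i ; Y_{4,-1}(Ω₂) = +0.292062-0.156721i ; Δ = -0.015146+0.008452i
  [+0]  conj(Y_{4,0})(Ω₁) = -0.358829-0.000000i ; Y_{4,0}(Ω₂) = -0.000751+0.000000i ; Δ = +0.000270+0.000000i
  [+1]  conj(Y_{4,1})(Ω₁) = +0.052323+0.000863i ; Y_{4,1}(Ω₂) = -0.292062-0.156721i ; Δ = -0.015146-0.008452i
  [+2]  conj(Y_{4,2})(Ω₁) = +0.358059+0.011815i ; Y_{4,2}(Ω₂) = -0.030841-0.046483i ; Δ = -0.010494-0.017008i
  [+3]  conj(Y_{4,3})(Ω₁) = -0.369166-0.018280i ; Y_{4,3}(Ω₂) = +0.033001+0.352699i ; Δ = -0.005735-0.130808i
  [+4]  conj(Y_{4,4})(Ω₁) = +0.160951+0.010633i ; Y_{4,4}(Ω₂) = -0.134442+0.318692i ; Δ = -0.025027+0.049864i
Accumulated sum -0.112536+0.000000i; after 4π/(2l+1) scaling, -0.157129+0.000000i ⇒ P_4 = -0.157129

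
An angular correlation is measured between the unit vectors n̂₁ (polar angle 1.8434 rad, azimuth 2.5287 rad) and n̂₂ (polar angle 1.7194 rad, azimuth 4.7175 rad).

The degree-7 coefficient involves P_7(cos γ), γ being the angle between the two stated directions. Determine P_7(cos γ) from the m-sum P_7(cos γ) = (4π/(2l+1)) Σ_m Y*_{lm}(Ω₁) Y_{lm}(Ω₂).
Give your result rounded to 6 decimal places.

Expand P_7 via completeness: Σ_{m} conj(Y_{7,m}) at Ω₁ times Y_{7,m} at Ω₂ —
  m=-7: Y*=0.15743 - 0.35052j  Y=-0.01655 - 0.46242j  product -0.16469 - 0.06700j
  m=-6: Y*=0.34562 - 0.20519j  Y=0.25907 - 0.00795j  product 0.08791 - 0.05591j
  m=-5: Y*=-0.01747 - 0.00135j  Y=-0.00634 - 0.24814j  product -0.00022 + 0.00434j
  m=-4: Y*=-0.26974 - 0.22263j  Y=0.28215 - 0.00577j  product -0.07739 - 0.06126j
  m=-3: Y*=-0.02702 - 0.09844j  Y=-0.00266 - 0.17355j  product -0.01701 + 0.00495j
  m=-2: Y*=-0.10277 + 0.28597j  Y=0.28677 - 0.00293j  product -0.02863 + 0.08231j
  m=-1: Y*=-0.11817 + 0.08310j  Y=-0.00073 - 0.14365j  product 0.01202 + 0.01691j
  m=+0: Y*=0.28761 + 0.00000j  Y=0.28736 + 0.00000j  product 0.08265 + 0.00000j
  m=+1: Y*=0.11817 + 0.08310j  Y=0.00073 - 0.14365j  product 0.01202 - 0.01691j
  m=+2: Y*=-0.10277 - 0.28597j  Y=0.28677 + 0.00293j  product -0.02863 - 0.08231j
  m=+3: Y*=0.02702 - 0.09844j  Y=0.00266 - 0.17355j  product -0.01701 - 0.00495j
  m=+4: Y*=-0.26974 + 0.22263j  Y=0.28215 + 0.00577j  product -0.07739 + 0.06126j
  m=+5: Y*=0.01747 - 0.00135j  Y=0.00634 - 0.24814j  product -0.00022 - 0.00434j
  m=+6: Y*=0.34562 + 0.20519j  Y=0.25907 + 0.00795j  product 0.08791 + 0.05591j
  m=+7: Y*=-0.15743 - 0.35052j  Y=0.01655 - 0.46242j  product -0.16469 + 0.06700j
Accumulated sum -0.29339 - 0.00000j; after 4π/(2l+1) scaling, -0.24579 - 0.00000j ⇒ P_7 = -0.245791

-0.245791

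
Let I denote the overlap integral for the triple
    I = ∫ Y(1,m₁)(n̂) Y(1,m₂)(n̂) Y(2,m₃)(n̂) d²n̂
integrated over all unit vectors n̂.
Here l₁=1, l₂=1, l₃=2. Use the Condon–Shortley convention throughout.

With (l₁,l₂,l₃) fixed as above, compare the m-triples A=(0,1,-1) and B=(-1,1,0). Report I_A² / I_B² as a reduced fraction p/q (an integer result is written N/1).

l's match ⇒ only the (l;m) 3-j factors differ between A and B.
A: triangle coeff Δ(1,1,2) = 1/30; Σ_t [0,0]: t=0:+1/2 = 1/2; (3j)²=1/10 [(1 1 2; 0 1 -1)], sign=-1
B: triangle coeff Δ(1,1,2) = 1/30; Σ_t [0,0]: t=0:+1/4 = 1/4; (3j)²=1/30 [(1 1 2; -1 1 0)], sign=+1
I_A²/I_B² = (1/10)/(1/30) = 3/1

3/1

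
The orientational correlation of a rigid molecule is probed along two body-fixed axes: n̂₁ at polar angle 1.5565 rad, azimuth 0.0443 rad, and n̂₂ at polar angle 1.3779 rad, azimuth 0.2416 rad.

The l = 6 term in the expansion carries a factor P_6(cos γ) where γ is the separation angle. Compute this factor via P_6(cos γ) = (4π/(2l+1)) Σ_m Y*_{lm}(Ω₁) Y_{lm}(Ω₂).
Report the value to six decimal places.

Addition theorem: P_6(cos γ) = (4π/13) Σ_m Y*_{lm}(Ω₁) Y_{lm}(Ω₂), m = −6…6:
  [-6]  conj(Y_{6,-6})(Ω₁) = 0.46583 + 0.12682j ; Y_{6,-6}(Ω₂) = 0.05220 - 0.42859j ; Δ = 0.07867 - 0.19303j
  [-5]  conj(Y_{6,-5})(Ω₁) = 0.02333 + 0.00525j ; Y_{6,-5}(Ω₂) = 0.10368 - 0.27312j ; Δ = 0.00385 - 0.00583j
  [-4]  conj(Y_{6,-4})(Ω₁) = -0.35026 - 0.06272j ; Y_{6,-4}(Ω₂) = -0.11207 + 0.16228j ; Δ = 0.04943 - 0.04981j
  [-3]  conj(Y_{6,-3})(Ω₁) = -0.02766 - 0.00370j ; Y_{6,-3}(Ω₂) = -0.22941 + 0.20316j ; Δ = 0.00710 - 0.00477j
  [-2]  conj(Y_{6,-2})(Ω₁) = 0.32316 + 0.02871j ; Y_{6,-2}(Ω₂) = 0.10642 - 0.05584j ; Δ = 0.03599 - 0.01499j
  [-1]  conj(Y_{6,-1})(Ω₁) = 0.02938 + 0.00130j ; Y_{6,-1}(Ω₂) = 0.29668 - 0.07311j ; Δ = 0.00881 - 0.00176j
  [+0]  conj(Y_{6,0})(Ω₁) = -0.31648 + 0.00000j ; Y_{6,0}(Ω₂) = -0.09886 + 0.00000j ; Δ = 0.03129 + 0.00000j
  [+1]  conj(Y_{6,1})(Ω₁) = -0.02938 + 0.00130j ; Y_{6,1}(Ω₂) = -0.29668 - 0.07311j ; Δ = 0.00881 + 0.00176j
  [+2]  conj(Y_{6,2})(Ω₁) = 0.32316 - 0.02871j ; Y_{6,2}(Ω₂) = 0.10642 + 0.05584j ; Δ = 0.03599 + 0.01499j
  [+3]  conj(Y_{6,3})(Ω₁) = 0.02766 - 0.00370j ; Y_{6,3}(Ω₂) = 0.22941 + 0.20316j ; Δ = 0.00710 + 0.00477j
  [+4]  conj(Y_{6,4})(Ω₁) = -0.35026 + 0.06272j ; Y_{6,4}(Ω₂) = -0.11207 - 0.16228j ; Δ = 0.04943 + 0.04981j
  [+5]  conj(Y_{6,5})(Ω₁) = -0.02333 + 0.00525j ; Y_{6,5}(Ω₂) = -0.10368 - 0.27312j ; Δ = 0.00385 + 0.00583j
  [+6]  conj(Y_{6,6})(Ω₁) = 0.46583 - 0.12682j ; Y_{6,6}(Ω₂) = 0.05220 + 0.42859j ; Δ = 0.07867 + 0.19303j
Σ over m = 0.39901 + 0.00000j; ×(4π/13) → 0.38570 + 0.00000j. Real part: 0.385697

0.385697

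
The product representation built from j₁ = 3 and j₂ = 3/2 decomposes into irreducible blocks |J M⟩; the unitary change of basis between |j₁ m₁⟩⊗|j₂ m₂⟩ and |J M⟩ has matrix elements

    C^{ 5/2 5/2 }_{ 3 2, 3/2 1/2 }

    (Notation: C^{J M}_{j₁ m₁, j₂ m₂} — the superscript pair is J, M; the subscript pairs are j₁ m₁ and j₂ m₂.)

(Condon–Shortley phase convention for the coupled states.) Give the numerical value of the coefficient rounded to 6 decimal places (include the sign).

−√(5/14) = -0.597614

√[6·2!4!1!/8! · 5!1!2!1!5!0!] = √(1440/7)
  +(−1)^1/∏(1,1,0,1,4,0)! = -1/24  (running -1/24)
⟨..|..⟩ = √(1440/7)·(-1/24) = -0.597614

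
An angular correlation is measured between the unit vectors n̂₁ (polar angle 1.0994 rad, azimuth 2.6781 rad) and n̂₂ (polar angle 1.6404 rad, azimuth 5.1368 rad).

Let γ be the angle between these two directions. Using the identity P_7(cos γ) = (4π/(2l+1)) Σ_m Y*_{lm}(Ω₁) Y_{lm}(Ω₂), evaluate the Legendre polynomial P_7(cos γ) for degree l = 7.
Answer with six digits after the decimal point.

Expand P_7 via completeness: Σ_{m} conj(Y_{7,m}) at Ω₁ times Y_{7,m} at Ω₂ —
  m=-7: Y*=+0.221628-0.022877i  Y=-0.083521+0.484479i  product -0.007427+0.109285i
  m=-6: Y*=-0.397603-0.149948i  Y=-0.106195-0.071895i  product +0.031443+0.044509i
  m=-5: Y*=+0.235173+0.254134i  Y=-0.289391+0.177928i  product -0.113275-0.031700i
  m=-4: Y*=+0.018712+0.064305i  Y=-0.018781-0.147265i  product +0.009118-0.003963i
  m=-3: Y*=+0.063553-0.348623i  Y=-0.281845-0.086433i  product -0.048045+0.092764i
  m=-2: Y*=-0.054289+0.072338i  Y=+0.103561-0.117608i  product +0.002885+0.013876i
  m=-1: Y*=-0.282569+0.141230i  Y=-0.114363-0.253085i  product +0.068058+0.055363i
  m=+0: Y*=+0.131849-0.000000i  Y=+0.159056+0.000000i  product +0.020971+0.000000i
  m=+1: Y*=+0.282569+0.141230i  Y=+0.114363-0.253085i  product +0.068058-0.055363i
  m=+2: Y*=-0.054289-0.072338i  Y=+0.103561+0.117608i  product +0.002885-0.013876i
  m=+3: Y*=-0.063553-0.348623i  Y=+0.281845-0.086433i  product -0.048045-0.092764i
  m=+4: Y*=+0.018712-0.064305i  Y=-0.018781+0.147265i  product +0.009118+0.003963i
  m=+5: Y*=-0.235173+0.254134i  Y=+0.289391+0.177928i  product -0.113275+0.031700i
  m=+6: Y*=-0.397603+0.149948i  Y=-0.106195+0.071895i  product +0.031443-0.044509i
  m=+7: Y*=-0.221628-0.022877i  Y=+0.083521+0.484479i  product -0.007427-0.109285i
Σ over m = -0.093512-0.000000i; ×(4π/15) → -0.078340-0.000000i. Real part: -0.078340

-0.078340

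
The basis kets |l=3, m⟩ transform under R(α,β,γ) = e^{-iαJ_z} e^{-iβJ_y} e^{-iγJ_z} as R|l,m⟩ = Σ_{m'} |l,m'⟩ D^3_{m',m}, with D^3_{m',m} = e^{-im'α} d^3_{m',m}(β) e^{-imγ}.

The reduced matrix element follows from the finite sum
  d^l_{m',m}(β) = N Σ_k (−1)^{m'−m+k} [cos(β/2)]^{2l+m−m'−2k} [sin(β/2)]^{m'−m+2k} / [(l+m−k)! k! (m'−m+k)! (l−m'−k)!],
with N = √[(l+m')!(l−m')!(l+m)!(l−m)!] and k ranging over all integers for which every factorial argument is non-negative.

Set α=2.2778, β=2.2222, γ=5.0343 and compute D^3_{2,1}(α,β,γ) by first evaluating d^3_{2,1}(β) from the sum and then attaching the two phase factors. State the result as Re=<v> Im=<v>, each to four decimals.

Re=-0.3441 Im=0.0573

First d^3_{2,1}(β=2.2222), then the phase factors e^{-i(2)α} and e^{-i(1)γ}:
Half-angle: c=0.443676, s=0.896187. N=√(120·1·24·2)=75.894664
k∈{0,1} keeps every argument non-negative
  k=0: (−1)^1·75.8947/(24)·0.4437^5·0.8962^1 = -0.048722
  k=1: (−1)^2·75.8947/(12)·0.4437^3·0.8962^3 = +0.397580
d^3_{2,1}(2.2222) = -0.048722 +0.397580 = +0.348857
Phases: e^{-i·(2)·2.2778}=-0.156147+0.987734i, e^{-i·(1)·5.0343}=+0.316380+0.948633i ⇒ D=-0.344112+0.057343i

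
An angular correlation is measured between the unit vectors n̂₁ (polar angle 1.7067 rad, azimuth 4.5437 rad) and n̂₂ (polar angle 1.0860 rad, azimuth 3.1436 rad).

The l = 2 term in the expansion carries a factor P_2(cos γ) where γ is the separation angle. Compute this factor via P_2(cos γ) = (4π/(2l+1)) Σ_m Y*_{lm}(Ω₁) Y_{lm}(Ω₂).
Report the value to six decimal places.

Term-by-term m-sum for l=2 (normalisation 4π/5 = 2.513274):
  term(m=-2) = -0.108041+0.038388i   from Y*(Ω₁)=-0.357807+0.125515i, Y(Ω₂)=+0.302380-0.001214i
  term(m=-1) = -0.005611-0.032554i   from Y*(Ω₁)=+0.017411+0.102232i, Y(Ω₂)=-0.318542+0.000639i
  term(m=+0) = +0.032753+0.000000i   from Y*(Ω₁)=-0.298023-0.000000i, Y(Ω₂)=-0.109899+0.000000i
  term(m=+1) = -0.005611+0.032554i   from Y*(Ω₁)=-0.017411+0.102232i, Y(Ω₂)=+0.318542+0.000639i
  term(m=+2) = -0.108041-0.038388i   from Y*(Ω₁)=-0.357807-0.125515i, Y(Ω₂)=+0.302380+0.001214i
Σ over m = -0.194553+0.000000i; ×(4π/5) → -0.488966+0.000000i. Real part: -0.488966

-0.488966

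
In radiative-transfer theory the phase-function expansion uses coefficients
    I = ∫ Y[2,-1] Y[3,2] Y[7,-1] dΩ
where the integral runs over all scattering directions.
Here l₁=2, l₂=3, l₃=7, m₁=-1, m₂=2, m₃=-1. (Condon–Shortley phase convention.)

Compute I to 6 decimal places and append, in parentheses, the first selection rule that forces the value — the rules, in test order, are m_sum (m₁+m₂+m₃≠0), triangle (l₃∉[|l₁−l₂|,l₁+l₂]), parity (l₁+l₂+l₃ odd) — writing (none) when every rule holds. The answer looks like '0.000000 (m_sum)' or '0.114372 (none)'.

l₃=7 ∉ [1,5] — triangle fails ⇒ I = 0

0.000000 (triangle)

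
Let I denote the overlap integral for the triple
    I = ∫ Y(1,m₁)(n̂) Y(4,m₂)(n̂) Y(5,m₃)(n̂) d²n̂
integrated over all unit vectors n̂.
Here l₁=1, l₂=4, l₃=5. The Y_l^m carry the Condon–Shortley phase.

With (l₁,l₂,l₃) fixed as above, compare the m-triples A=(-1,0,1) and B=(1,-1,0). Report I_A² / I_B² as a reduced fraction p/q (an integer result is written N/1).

3/2

l's match ⇒ only the (l;m) 3-j factors differ between A and B.
A: triangle coeff Δ(1,4,5) = 1/495; Σ_t [0,0]: t=0:+1/1152 = 1/1152; (3j)²=1/33 [(1 4 5; -1 0 1)], sign=+1
B: triangle coeff Δ(1,4,5) = 1/495; Σ_t [0,0]: t=0:+1/1440 = 1/1440; (3j)²=2/99 [(1 4 5; 1 -1 0)], sign=-1
I_A²/I_B² = (1/33)/(2/99) = 3/2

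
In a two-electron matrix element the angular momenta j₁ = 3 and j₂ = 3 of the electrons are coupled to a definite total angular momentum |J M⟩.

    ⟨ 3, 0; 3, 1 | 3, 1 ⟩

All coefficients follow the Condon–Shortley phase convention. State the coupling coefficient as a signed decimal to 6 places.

+√(1/6) = +0.408248

triangle: 3!*3!*3!/10! = 216/3628800
(j±m)!: 3!*3!*4!*2!*4!*2! = 82944
prefactor² = (2J+1)*Δ*N² = 864/25
  k=1: −1/(1!*2!*2!*3!*1!*0!) = -1/24
  k=2: +1/(2!*1!*1!*2!*2!*1!) = 1/8
  k=3: −1/(3!*0!*0!*1!*3!*2!) = -1/72
Σ = 5/72  ⇒  CG² = 864/25*(5/72)² = 1/6
CG = +√(1/6) = +0.408248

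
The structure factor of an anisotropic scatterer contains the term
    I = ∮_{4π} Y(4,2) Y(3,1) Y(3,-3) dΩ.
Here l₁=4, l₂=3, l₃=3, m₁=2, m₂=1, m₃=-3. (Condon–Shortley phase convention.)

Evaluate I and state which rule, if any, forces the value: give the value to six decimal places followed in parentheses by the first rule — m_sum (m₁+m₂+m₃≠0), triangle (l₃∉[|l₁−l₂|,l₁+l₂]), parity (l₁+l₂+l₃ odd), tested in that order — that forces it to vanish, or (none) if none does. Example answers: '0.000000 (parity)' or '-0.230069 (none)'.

-0.188451 (none)

m-sum 0 ✓  L=10 even ✓  1≤3≤7 ✓
Π(2lᵢ+1) = 9×7×7 = 441
triangle coeff Δ(4,3,3) = 1/34650
Σ_t [1,3]: t=1:−1/72 t=2:+1/16 t=3:−1/72 = 5/144
(3j)²=2/77 [(4 3 3; 0 0 0)], sign=-1
Σ_t [2,2]: t=2:+1/192 = 1/192
(3j)²=3/77 [(4 3 3; 2 1 -3)], sign=+1
⇒ 4πI² = 54/121
I = (-1)√(54/121/(4π)) = -0.18845135
No selection rule forces the value: the integral is nonzero (none).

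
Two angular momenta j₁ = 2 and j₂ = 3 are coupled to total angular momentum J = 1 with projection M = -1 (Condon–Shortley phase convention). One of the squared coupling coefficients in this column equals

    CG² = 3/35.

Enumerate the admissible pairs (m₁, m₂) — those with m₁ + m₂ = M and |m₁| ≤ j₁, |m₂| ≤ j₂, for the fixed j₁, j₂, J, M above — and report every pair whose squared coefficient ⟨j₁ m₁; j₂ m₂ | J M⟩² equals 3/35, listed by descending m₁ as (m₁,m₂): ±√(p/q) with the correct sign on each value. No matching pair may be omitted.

Admissible pairs with m₁+m₂ = M = -1: (-2,1), (-1,0), (0,-1), (1,-2), (2,-3)
  (m₁,m₂)=(2,-3): CG² = 3/7, CG = +√(3/7)
  (m₁,m₂)=(1,-2): CG² = 2/7, CG = −√(2/7)
  (m₁,m₂)=(0,-1): CG² = 6/35, CG = +√(6/35)
  (m₁,m₂)=(-1,0): CG² = 3/35, CG = −√(3/35)   ← matches the target
  (m₁,m₂)=(-2,1): CG² = 1/35, CG = +√(1/35)
Pairs with CG² = 3/35: (-1,0): −√(3/35)

(-1,0): −√(3/35)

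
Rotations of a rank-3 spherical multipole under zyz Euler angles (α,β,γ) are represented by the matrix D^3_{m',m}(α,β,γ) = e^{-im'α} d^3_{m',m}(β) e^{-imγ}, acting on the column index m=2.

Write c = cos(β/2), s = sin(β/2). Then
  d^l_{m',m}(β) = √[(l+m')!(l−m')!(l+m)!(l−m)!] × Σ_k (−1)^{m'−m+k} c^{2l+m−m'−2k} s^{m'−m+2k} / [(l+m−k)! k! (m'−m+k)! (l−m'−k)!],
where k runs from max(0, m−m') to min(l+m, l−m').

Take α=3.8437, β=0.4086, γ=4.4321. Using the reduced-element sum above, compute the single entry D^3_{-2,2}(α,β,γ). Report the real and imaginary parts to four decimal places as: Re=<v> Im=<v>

D^3_{-2,2}(3.8437,0.4086,4.4321) = e^{-i·-2·3.8437}·d^3_{-2,2}(0.4086)·e^{-i·2·4.4321}. Compute d first:
c=cos(0.408600/2)=0.979203, s=sin(0.408600/2)=0.202882; N=√[1·120·120·1]=120.000000
Admissible k: 4..5 (factorial args all ≥0)
  k=4: (−1)^0·120.0000/(24)·0.9792^2·0.2029^4 = +0.008122
  k=5: (−1)^1·120.0000/(120)·0.9792^0·0.2029^6 = -0.000070
d^3_{-2,2}(0.4086) = +0.008122 -0.000070 = +0.008053
Attach z-rotation phases: D = e^{-i(-2)(3.8437)}·(+0.008053)·e^{-i(2)(4.4321)} = +0.003091-0.007436i

Re=0.0031 Im=-0.0074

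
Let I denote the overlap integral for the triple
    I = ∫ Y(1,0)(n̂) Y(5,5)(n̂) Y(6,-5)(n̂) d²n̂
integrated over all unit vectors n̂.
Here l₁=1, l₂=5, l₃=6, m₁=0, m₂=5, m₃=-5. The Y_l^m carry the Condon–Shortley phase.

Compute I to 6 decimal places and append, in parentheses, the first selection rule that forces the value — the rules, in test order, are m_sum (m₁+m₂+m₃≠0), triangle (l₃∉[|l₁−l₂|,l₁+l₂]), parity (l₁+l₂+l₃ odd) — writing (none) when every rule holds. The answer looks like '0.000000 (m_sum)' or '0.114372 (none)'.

-0.135514 (none)

Checks pass: Σm=0; 12 even; l₃=6∈[4,6].
(2·1+1)(2·5+1)(2·6+1) = 429
Δ: 0! 2! 10! / 13! → 1/858
sum: t=0:+1/14400 = 1/14400
3j²(1 5 6; 0 0 0) = Δ·Π!·Σ² = 6/143  (sign +1)
sum: t=0:+1/3628800 = 1/3628800
3j²(1 5 6; 0 5 -5) = Δ·Π!·Σ² = 1/78  (sign -1)
combine: 4πI² = 429·6/143·1/78 = 3/13
take √, sign -1: I = -0.13551395
No selection rule forces the value: the integral is nonzero (none).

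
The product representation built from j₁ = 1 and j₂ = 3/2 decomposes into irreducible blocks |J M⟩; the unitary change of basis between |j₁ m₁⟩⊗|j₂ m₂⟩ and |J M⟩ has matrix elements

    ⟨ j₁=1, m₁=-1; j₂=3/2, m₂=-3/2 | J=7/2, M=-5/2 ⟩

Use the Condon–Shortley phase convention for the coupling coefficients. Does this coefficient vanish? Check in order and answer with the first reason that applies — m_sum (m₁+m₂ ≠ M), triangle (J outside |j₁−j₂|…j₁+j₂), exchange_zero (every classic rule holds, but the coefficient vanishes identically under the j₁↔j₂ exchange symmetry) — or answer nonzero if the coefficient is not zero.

m-sum: m₁+m₂ = -1+(-3/2) = -5/2, M = -5/2  ✓
triangle: need |j₁−j₂| ≤ J ≤ j₁+j₂, i.e. J ∈ [1/2, 5/2]; J = 7/2 is outside ✗ ⇒ coefficient is 0

triangle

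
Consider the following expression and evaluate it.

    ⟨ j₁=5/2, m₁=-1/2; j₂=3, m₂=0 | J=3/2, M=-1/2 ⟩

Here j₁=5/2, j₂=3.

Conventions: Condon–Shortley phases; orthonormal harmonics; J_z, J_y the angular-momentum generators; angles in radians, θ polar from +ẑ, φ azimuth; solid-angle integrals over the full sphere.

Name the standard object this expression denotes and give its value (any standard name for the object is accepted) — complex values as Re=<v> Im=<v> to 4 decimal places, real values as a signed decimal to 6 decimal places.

This is a Clebsch–Gordan (vector-coupling) coefficient.
triangle: 4!*1!*2!/8! = 48/40320
(j±m)!: 2!*3!*3!*3!*1!*2! = 864
prefactor² = (2J+1)*Δ*N² = 144/35
  k=2: +1/(2!*2!*1!*1!*0!*1!) = 1/4
  k=3: −1/(3!*1!*0!*0!*1!*2!) = -1/12
Σ = 1/6  ⇒  CG² = 144/35*(1/6)² = 4/35
CG = +√(4/35) = +0.338062

Clebsch–Gordan coefficient, +√(4/35) ≈ +0.338062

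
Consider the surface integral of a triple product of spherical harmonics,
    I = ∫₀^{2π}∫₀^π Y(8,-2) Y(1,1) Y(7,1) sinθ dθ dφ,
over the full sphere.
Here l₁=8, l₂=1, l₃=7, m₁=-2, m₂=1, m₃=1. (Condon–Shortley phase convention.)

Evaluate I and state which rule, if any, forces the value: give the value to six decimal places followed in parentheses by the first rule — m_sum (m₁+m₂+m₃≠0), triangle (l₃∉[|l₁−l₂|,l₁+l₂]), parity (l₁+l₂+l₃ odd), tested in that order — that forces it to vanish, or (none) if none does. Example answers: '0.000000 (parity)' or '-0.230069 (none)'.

m-sum 0 ✓  L=16 even ✓  7≤7≤9 ✓
Π(2lᵢ+1) = 17×3×15 = 765
triangle coeff Δ(8,1,7) = 1/2040
Σ_t [1,1]: t=1:−1/25401600 = -1/25401600
(3j)²=8/255 [(8 1 7; 0 0 0)], sign=+1
Σ_t [2,2]: t=2:+1/58060800 = 1/58060800
(3j)²=3/136 [(8 1 7; -2 1 1)], sign=+1
⇒ 4πI² = 9/17
I = (+1)√(9/17/(4π)) = 0.20525411
No selection rule forces the value: the integral is nonzero (none).

0.205254 (none)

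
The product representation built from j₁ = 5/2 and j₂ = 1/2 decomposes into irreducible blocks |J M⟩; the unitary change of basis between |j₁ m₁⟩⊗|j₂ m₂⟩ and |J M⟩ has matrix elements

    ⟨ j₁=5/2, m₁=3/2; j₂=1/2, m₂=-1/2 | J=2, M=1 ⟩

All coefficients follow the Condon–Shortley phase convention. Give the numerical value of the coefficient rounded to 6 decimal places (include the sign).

√[5·1!4!0!/6! · 4!1!0!1!3!1!] = √(24)
  +(−1)^0/∏(0,1,1,0,3,0)! = 1/6  (running 1/6)
⟨..|..⟩ = √(24)·(1/6) = +0.816497

+√(2/3) = +0.816497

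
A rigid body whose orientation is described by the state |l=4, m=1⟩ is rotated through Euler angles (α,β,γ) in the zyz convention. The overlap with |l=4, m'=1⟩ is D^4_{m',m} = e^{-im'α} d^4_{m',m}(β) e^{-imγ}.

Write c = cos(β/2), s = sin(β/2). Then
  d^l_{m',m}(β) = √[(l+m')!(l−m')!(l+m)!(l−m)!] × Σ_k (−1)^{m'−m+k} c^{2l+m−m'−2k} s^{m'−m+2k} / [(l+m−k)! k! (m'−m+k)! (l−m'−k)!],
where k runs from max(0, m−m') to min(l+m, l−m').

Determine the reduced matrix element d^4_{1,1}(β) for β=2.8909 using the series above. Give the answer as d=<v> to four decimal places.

d^4_{1,1}(β=2.8909) via the finite sum:
Half-angle: c=0.125018, s=0.992154. N=√(120·6·120·6)=720.000000
k: max(0,(1)−(1))=0 … min(4+(1),4−(1))=3
  k=0: (−1)^0·720.0000/(720)·0.1250^8·0.9922^0 = +0.000000
  k=1: (−1)^1·720.0000/(48)·0.1250^6·0.9922^2 = -0.000056
  k=2: (−1)^2·720.0000/(24)·0.1250^4·0.9922^4 = +0.007101
  k=3: (−1)^3·720.0000/(72)·0.1250^2·0.9922^6 = -0.149081
d^4_{1,1}(2.8909) = +0.000000 -0.000056 +0.007101 -0.149081 = -0.142036

d=-0.1420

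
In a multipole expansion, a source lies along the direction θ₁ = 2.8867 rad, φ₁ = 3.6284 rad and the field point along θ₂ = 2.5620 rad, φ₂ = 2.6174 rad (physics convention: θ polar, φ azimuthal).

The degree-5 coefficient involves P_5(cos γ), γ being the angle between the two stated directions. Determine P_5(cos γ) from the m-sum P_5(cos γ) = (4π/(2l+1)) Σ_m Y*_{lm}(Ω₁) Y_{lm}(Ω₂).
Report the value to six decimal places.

Expand P_5 via completeness: Σ_{m} conj(Y_{5,m}) at Ω₁ times Y_{5,m} at Ω₂ —
  term(m=-5) = +0.000004-0.000010i   from Y*(Ω₁)=+0.000359-0.000307i, Y(Ω₂)=+0.019841-0.011377i
  term(m=-4) = -0.000393-0.000498i   from Y*(Ω₁)=+0.002110-0.005339i, Y(Ω₂)=+0.055472-0.095555i
  term(m=-3) = -0.012335+0.001345i   from Y*(Ω₁)=-0.004537-0.040940i, Y(Ω₂)=+0.000537-0.301232i
  term(m=-2) = -0.038490+0.079437i   from Y*(Ω₁)=-0.106077-0.155993i, Y(Ω₂)=-0.233481-0.405512i
  term(m=-1) = +0.070696+0.112812i   from Y*(Ω₁)=-0.450002-0.238184i, Y(Ω₂)=-0.226372-0.130875i
  term(m=+0) = -0.162674-0.000000i   from Y*(Ω₁)=-0.531275-0.000000i, Y(Ω₂)=+0.306196+0.000000i
  term(m=+1) = +0.070696-0.112812i   from Y*(Ω₁)=+0.450002-0.238184i, Y(Ω₂)=+0.226372-0.130875i
  term(m=+2) = -0.038490-0.079437i   from Y*(Ω₁)=-0.106077+0.155993i, Y(Ω₂)=-0.233481+0.405512i
  term(m=+3) = -0.012335-0.001345i   from Y*(Ω₁)=+0.004537-0.040940i, Y(Ω₂)=-0.000537-0.301232i
  term(m=+4) = -0.000393+0.000498i   from Y*(Ω₁)=+0.002110+0.005339i, Y(Ω₂)=+0.055472+0.095555i
  term(m=+5) = +0.000004+0.000010i   from Y*(Ω₁)=-0.000359-0.000307i, Y(Ω₂)=-0.019841-0.011377i
Σ over m = -0.123712-0.000000i; ×(4π/11) → -0.141329-0.000000i. Real part: -0.141329

-0.141329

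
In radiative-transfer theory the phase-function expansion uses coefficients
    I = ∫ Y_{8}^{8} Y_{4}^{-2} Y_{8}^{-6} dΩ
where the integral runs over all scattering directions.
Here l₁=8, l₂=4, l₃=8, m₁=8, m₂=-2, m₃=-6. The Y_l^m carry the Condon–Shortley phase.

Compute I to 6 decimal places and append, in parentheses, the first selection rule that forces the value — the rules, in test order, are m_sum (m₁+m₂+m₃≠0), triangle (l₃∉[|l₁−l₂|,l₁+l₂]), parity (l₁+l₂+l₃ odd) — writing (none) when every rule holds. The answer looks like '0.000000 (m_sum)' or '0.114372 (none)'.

0.154296 (none)

Rules hold: Σm=0, L=20 even, 4≤8≤12.
N = 17·9·17 = 2601
Δ = 4!·12!·4!/21! = 1/185175900
Racah Σ t=0..4: t=0:+1/557383680 t=1:−1/21772800 t=2:+1/8294400 t=3:−1/21772800 t=4:+1/557383680 = 1/30965760
⇒ 3j(8 4 8; 0 0 0)² = 36/4199, sgn +1
Racah Σ t=0..0: t=0:+1/45984153600 = 1/45984153600
⇒ 3j(8 4 8; 8 -2 -6)² = 13/969, sgn +1
4πI² = N·(3j₀)²·(3jₘ)² = 108/361
I = +1·√(0.299169/4π) = 0.15429553
No selection rule forces the value: the integral is nonzero (none).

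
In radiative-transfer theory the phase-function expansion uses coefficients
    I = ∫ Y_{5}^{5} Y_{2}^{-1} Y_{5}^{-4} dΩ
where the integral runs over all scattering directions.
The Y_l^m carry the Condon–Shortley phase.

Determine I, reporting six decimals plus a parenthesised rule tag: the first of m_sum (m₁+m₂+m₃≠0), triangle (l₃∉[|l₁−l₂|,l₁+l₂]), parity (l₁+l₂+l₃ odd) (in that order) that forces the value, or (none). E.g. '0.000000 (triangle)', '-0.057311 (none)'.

Checks pass: Σm=0; 12 even; l₃=5∈[3,7].
(2·5+1)(2·2+1)(2·5+1) = 605
Δ: 2! 8! 2! / 13! → 1/38610
sum: t=0:+1/2880 t=1:−1/576 t=2:+1/2880 = -1/960
3j²(5 2 5; 0 0 0) = Δ·Π!·Σ² = 10/429  (sign +1)
sum: t=0:+1/80640 = 1/80640
3j²(5 2 5; 5 -1 -4) = Δ·Π!·Σ² = 9/286  (sign -1)
combine: 4πI² = 605·10/429·9/286 = 75/169
take √, sign -1: I = -0.18792404
No selection rule forces the value: the integral is nonzero (none).

-0.187924 (none)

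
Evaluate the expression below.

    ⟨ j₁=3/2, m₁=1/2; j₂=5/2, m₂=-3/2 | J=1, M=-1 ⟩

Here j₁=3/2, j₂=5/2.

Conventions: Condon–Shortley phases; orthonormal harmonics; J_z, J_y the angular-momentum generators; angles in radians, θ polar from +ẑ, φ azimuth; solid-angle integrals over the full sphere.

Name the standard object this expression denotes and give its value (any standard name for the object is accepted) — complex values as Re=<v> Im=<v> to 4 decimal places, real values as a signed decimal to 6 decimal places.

Clebsch–Gordan coefficient, −√(3/10) ≈ -0.547723

This is a Clebsch–Gordan (vector-coupling) coefficient.
j₁+j₂−J=3  J+j₁−j₂=0  J−j₁+j₂=2  j₁+j₂+J+1=6
(j₁±m₁, j₂±m₂, J±M) = (2,1,1,4,0,2)
P² = 24/5
sum k=1..1:
  [1] −1/4 = -1/4
S = -1/4
C² = P²·S² = 3/10 ; C = -0.547723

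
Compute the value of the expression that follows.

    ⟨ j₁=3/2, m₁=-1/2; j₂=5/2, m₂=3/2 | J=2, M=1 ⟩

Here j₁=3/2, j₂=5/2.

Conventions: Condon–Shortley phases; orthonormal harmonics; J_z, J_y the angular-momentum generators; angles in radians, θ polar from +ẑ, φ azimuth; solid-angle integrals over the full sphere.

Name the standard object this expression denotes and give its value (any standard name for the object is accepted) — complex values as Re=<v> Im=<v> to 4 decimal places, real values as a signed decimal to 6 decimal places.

Clebsch–Gordan coefficient, +√(1/42) ≈ +0.154303

This is a Clebsch–Gordan (vector-coupling) coefficient.
j₁+j₂−J=2  J+j₁−j₂=1  J−j₁+j₂=3  j₁+j₂+J+1=7
(j₁±m₁, j₂±m₂, J±M) = (1,2,4,1,3,1)
P² = 24/7
sum k=1..2:
  [1] −1/6 = -1/6
  [2] +1/4 = 1/4
S = 1/12
C² = P²·S² = 1/42 ; C = +0.154303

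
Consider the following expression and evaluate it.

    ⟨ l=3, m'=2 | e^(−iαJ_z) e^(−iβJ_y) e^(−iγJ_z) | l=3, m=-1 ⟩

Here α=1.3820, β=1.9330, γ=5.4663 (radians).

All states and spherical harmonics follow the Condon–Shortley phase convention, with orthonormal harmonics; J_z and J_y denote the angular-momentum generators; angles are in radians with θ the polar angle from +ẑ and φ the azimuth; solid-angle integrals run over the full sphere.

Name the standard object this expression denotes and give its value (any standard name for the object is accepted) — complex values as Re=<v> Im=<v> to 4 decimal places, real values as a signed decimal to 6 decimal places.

This is a Wigner D-matrix element — the rotation-matrix element ⟨l m'| R(α,β,γ) |l m⟩ in the angular-momentum basis.
Split into d^3_{2,-1}(β=1.9330) × two z-phases.
c=cos(1.933000/2)=0.568183, s=sin(1.933000/2)=0.822902; N=√[120·1·2·24]=75.894664
k∈{0,1} keeps every argument non-negative
  k=0: (−1)^3·75.8947/(12)·0.5682^3·0.8229^3 = -0.646457
  k=1: (−1)^4·75.8947/(24)·0.5682^1·0.8229^5 = +0.677999
d^3_{2,-1}(1.9330) = -0.646457 +0.677999 = +0.031542
Attach z-rotation phases: D = e^{-i(2)(1.3820)}·(+0.031542)·e^{-i(-1)(5.4663)} = -0.028547+0.013415i

Wigner D-matrix element, Re=-0.0285 Im=0.0134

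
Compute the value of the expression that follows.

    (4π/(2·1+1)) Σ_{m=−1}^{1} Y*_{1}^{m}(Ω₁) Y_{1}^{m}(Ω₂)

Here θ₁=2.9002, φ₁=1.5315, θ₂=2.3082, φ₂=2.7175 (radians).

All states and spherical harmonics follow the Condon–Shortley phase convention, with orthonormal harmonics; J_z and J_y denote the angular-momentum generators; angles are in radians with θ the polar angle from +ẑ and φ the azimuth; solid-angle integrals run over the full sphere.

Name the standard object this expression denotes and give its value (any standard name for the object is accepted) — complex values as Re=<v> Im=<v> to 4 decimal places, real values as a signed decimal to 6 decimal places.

This sum is the spherical-harmonic addition theorem: it equals the Legendre polynomial P_l(cos γ) of the angle γ between the two directions.
Term-by-term m-sum for l=1 (normalisation 4π/3 = 4.188790):
  [-1]  conj(Y_{1,-1})(Ω₁) = +0.003245+0.082528i ; Y_{1,-1}(Ω₂) = -0.233085-0.105236i ; Δ = +0.007929-0.019578i
  [+0]  conj(Y_{1,0})(Ω₁) = -0.474436-0.000000i ; Y_{1,0}(Ω₂) = -0.328521+0.000000i ; Δ = +0.155862+0.000000i
  [+1]  conj(Y_{1,1})(Ω₁) = -0.003245+0.082528i ; Y_{1,1}(Ω₂) = +0.233085-0.105236i ; Δ = +0.007929+0.019578i
Total Σ_m = +0.171719+0.000000i. Multiply by 4.188790: +0.719296+0.000000i. P_1(cos γ) = 0.719296

Legendre polynomial (addition theorem), +0.719296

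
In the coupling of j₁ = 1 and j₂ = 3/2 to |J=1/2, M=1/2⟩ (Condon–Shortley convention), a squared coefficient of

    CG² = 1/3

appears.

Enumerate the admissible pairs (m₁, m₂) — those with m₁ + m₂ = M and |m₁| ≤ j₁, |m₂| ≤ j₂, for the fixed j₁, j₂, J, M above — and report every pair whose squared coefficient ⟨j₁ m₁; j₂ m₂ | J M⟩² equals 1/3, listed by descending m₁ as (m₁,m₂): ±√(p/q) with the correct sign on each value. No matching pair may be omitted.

(0,1/2): −√(1/3)

Admissible pairs with m₁+m₂ = M = 1/2: (-1,3/2), (0,1/2), (1,-1/2)
  (m₁,m₂)=(1,-1/2): CG² = 1/6, CG = +√(1/6)
  (m₁,m₂)=(0,1/2): CG² = 1/3, CG = −√(1/3)   ← matches the target
  (m₁,m₂)=(-1,3/2): CG² = 1/2, CG = +√(1/2)
Pairs with CG² = 1/3: (0,1/2): −√(1/3)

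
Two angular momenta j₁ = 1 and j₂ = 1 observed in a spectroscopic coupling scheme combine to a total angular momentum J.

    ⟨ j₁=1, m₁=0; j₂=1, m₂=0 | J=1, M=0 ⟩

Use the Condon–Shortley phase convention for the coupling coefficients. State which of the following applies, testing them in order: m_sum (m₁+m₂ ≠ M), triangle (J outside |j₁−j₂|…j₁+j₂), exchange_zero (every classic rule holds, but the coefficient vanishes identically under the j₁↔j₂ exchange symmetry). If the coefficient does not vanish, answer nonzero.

m-sum: m₁+m₂ = 0+0 = 0, M = 0  ✓
triangle: |j₁−j₂| = 0 ≤ J = 1 ≤ j₁+j₂ = 2  ✓
exchange: j₁=j₂ and m₁=m₂, and (−1)^(j₁+j₂−J) = (−1)^1 = −1 forces ⟨j₁m₁;j₂m₂|JM⟩ = −⟨j₂m₂;j₁m₁|JM⟩ = −⟨j₁m₁;j₂m₂|JM⟩ ⇒ the coefficient vanishes identically
Racah sum check: Σ_k collapses to 0 ⇒ CG = 0

exchange_zero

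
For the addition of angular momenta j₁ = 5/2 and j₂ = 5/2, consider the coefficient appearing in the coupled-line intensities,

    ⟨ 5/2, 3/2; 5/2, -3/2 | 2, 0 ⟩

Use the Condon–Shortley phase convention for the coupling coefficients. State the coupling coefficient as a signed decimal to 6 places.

√[5·3!2!2!/8! · 4!1!1!4!2!2!] = √(48/7)
  +(−1)^0/∏(0,3,1,1,1,1)! = 1/6  (running 1/6)
  +(−1)^1/∏(1,2,0,0,2,2)! = -1/8  (running 1/24)
⟨..|..⟩ = √(48/7)·(1/24) = +0.109109

+0.109109  (= +√(1/84))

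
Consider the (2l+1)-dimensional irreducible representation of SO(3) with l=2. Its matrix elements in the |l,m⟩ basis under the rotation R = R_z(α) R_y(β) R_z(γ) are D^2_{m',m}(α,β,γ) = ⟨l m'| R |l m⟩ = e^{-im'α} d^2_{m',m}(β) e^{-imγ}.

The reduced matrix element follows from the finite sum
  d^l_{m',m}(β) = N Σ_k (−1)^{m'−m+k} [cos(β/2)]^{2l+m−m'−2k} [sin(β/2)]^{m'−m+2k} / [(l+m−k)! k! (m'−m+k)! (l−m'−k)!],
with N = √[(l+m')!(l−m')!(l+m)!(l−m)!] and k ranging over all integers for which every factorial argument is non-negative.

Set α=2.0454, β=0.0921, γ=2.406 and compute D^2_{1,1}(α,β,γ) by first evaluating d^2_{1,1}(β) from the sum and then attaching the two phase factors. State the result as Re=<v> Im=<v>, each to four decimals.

First d^2_{1,1}(β=0.0921), then the phase factors e^{-i(1)α} and e^{-i(1)γ}:
c=cos(0.092100/2)=0.998940, s=sin(0.092100/2)=0.046034; N=√[6·1·6·1]=6.000000
k∈{0,1} keeps every argument non-negative
  k=0: (−1)^0·6.0000/(6)·0.9989^4·0.0460^0 = +0.995766
  k=1: (−1)^1·6.0000/(2)·0.9989^2·0.0460^2 = -0.006344
d^2_{1,1}(0.0921) = +0.995766 -0.006344 = +0.989422
Phases: e^{-i·(1)·2.0454}=-0.456986-0.889474i, e^{-i·(1)·2.4060}=-0.741433-0.671027i ⇒ D=-0.255307+0.955916i

Re=-0.2553 Im=0.9559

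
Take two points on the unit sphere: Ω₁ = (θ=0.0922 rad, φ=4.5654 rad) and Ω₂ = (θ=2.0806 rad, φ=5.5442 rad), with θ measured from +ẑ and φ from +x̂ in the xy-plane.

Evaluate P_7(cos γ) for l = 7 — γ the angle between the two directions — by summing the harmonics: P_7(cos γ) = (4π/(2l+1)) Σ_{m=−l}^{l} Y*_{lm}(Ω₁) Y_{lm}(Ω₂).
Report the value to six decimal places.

-0.088586

Addition theorem: P_7(cos γ) = (4π/15) Σ_m Y*_{lm}(Ω₁) Y_{lm}(Ω₂), m = −7…7:
  term(m=-7) = +0.000000-0.000000i   from Y*(Ω₁)=+0.000000+0.000000i, Y(Ω₂)=+0.085768-0.172891i
  term(m=-6) = -0.000000-0.000000i   from Y*(Ω₁)=-0.000001+0.000001i, Y(Ω₂)=+0.110985+0.388186i
  term(m=-5) = +0.000002+0.000011i   from Y*(Ω₁)=-0.000019-0.000021i, Y(Ω₂)=-0.331476-0.204753i
  term(m=-4) = +0.000007-0.000007i   from Y*(Ω₁)=+0.000432-0.000288i, Y(Ω₂)=+0.019601-0.003681i
  term(m=-3) = +0.002239+0.000466i   from Y*(Ω₁)=+0.002880+0.006102i, Y(Ω₂)=+0.204104-0.270636i
  term(m=-2) = -0.004160-0.010214i   from Y*(Ω₁)=-0.058798+0.017801i, Y(Ω₂)=+0.016640+0.178749i
  term(m=-1) = +0.053817-0.080032i   from Y*(Ω₁)=-0.052019-0.351342i, Y(Ω₂)=+0.200710+0.182893i
  term(m=+0) = -0.209553+0.000000i   from Y*(Ω₁)=+0.966296-0.000000i, Y(Ω₂)=-0.216862+0.000000i
  term(m=+1) = +0.053817+0.080032i   from Y*(Ω₁)=+0.052019-0.351342i, Y(Ω₂)=-0.200710+0.182893i
  term(m=+2) = -0.004160+0.010214i   from Y*(Ω₁)=-0.058798-0.017801i, Y(Ω₂)=+0.016640-0.178749i
  term(m=+3) = +0.002239-0.000466i   from Y*(Ω₁)=-0.002880+0.006102i, Y(Ω₂)=-0.204104-0.270636i
  term(m=+4) = +0.000007+0.000007i   from Y*(Ω₁)=+0.000432+0.000288i, Y(Ω₂)=+0.019601+0.003681i
  term(m=+5) = +0.000002-0.000011i   from Y*(Ω₁)=+0.000019-0.000021i, Y(Ω₂)=+0.331476-0.204753i
  term(m=+6) = -0.000000+0.000000i   from Y*(Ω₁)=-0.000001-0.000001i, Y(Ω₂)=+0.110985-0.388186i
  term(m=+7) = +0.000000+0.000000i   from Y*(Ω₁)=-0.000000+0.000000i, Y(Ω₂)=-0.085768-0.172891i
Σ over m = -0.105742+0.000000i; ×(4π/15) → -0.088586+0.000000i. Real part: -0.088586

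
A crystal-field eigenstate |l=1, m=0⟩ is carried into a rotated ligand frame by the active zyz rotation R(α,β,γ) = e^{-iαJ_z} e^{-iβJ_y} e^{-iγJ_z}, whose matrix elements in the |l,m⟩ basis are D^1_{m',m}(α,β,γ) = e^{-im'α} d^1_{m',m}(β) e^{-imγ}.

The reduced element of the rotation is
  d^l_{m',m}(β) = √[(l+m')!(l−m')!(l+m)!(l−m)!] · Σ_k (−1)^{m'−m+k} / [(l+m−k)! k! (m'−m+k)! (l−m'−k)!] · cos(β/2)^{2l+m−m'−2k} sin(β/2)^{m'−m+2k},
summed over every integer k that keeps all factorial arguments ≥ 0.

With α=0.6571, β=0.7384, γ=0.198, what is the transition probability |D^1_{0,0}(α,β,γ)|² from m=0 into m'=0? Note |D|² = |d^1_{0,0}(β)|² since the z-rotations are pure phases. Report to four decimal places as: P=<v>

First d^1_{0,0}(β=0.7384), then the phase factors e^{-i(0)α} and e^{-i(0)γ}:
Half-angle: c=0.932616, s=0.360869. N=√(1·1·1·1)=1.000000
Admissible k: 0..1 (factorial args all ≥0)
  k=0: (−1)^0·1.0000/(1)·0.9326^2·0.3609^0 = +0.869773
  k=1: (−1)^1·1.0000/(1)·0.9326^0·0.3609^2 = -0.130227
d^1_{0,0}(0.7384) = +0.869773 -0.130227 = +0.739546
|D^1_{0,0}|² = |d^1_{0,0}(β)|² = (+0.739546)² = 0.546929 (the z-rotation phases have unit modulus)

P=0.5469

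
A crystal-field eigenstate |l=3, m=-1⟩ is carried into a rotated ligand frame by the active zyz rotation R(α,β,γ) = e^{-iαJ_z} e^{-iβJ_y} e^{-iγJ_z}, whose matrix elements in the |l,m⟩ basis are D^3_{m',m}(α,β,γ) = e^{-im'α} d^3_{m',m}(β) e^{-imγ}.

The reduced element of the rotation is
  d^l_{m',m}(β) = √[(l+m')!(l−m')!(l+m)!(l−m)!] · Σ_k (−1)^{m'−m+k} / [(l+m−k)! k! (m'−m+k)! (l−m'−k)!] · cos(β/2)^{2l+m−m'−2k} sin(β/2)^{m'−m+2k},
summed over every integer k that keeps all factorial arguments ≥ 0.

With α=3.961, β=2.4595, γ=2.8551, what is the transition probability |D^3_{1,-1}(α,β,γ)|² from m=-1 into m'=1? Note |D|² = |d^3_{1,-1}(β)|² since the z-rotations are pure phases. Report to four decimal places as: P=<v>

Split into d^3_{1,-1}(β=2.4595) × two z-phases.
Half-angle: c=0.334473, s=0.942405. N=√(24·2·2·24)=48.000000
k: max(0,(-1)−(1))=0 … min(3+(-1),3−(1))=2
  k=0: (−1)^2·48.0000/(8)·0.3345^4·0.9424^2 = +0.066692
  k=1: (−1)^3·48.0000/(6)·0.3345^2·0.9424^4 = -0.705933
  k=2: (−1)^4·48.0000/(48)·0.3345^0·0.9424^6 = +0.700529
d^3_{1,-1}(2.4595) = +0.066692 -0.705933 +0.700529 = +0.061287
|D^3_{1,-1}|² = |d^3_{1,-1}(β)|² = (+0.061287)² = 0.003756 (the z-rotation phases have unit modulus)

P=0.0038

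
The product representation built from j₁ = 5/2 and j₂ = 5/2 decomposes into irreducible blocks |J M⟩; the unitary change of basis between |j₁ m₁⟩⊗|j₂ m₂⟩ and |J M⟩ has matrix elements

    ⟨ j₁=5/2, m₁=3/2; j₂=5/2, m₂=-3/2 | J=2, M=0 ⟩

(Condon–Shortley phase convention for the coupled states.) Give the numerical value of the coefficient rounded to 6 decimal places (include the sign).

√[5·3!2!2!/8! · 4!1!1!4!2!2!] = √(48/7)
  +(−1)^0/∏(0,3,1,1,1,1)! = 1/6  (running 1/6)
  +(−1)^1/∏(1,2,0,0,2,2)! = -1/8  (running 1/24)
⟨..|..⟩ = √(48/7)·(1/24) = +0.109109

+0.109109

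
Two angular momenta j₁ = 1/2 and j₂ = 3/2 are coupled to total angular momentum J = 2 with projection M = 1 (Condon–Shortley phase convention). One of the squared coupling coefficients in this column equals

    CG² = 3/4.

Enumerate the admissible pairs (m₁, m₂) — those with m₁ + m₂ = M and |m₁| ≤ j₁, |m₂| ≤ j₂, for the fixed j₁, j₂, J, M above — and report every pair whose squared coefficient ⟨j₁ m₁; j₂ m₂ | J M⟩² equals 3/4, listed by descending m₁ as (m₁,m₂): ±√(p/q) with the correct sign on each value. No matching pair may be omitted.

(1/2,1/2): +√(3/4)

Admissible pairs with m₁+m₂ = M = 1: (-1/2,3/2), (1/2,1/2)
  (m₁,m₂)=(1/2,1/2): CG² = 3/4, CG = +√(3/4)   ← matches the target
  (m₁,m₂)=(-1/2,3/2): CG² = 1/4, CG = +√(1/4)
Pairs with CG² = 3/4: (1/2,1/2): +√(3/4)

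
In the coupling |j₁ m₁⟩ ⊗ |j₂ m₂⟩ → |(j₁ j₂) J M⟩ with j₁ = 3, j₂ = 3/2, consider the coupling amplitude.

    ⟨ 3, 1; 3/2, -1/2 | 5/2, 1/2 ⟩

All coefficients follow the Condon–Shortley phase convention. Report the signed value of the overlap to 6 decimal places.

triangle: 2!×4!×1!/8! = 48/40320
(j±m)!: 4!×2!×1!×2!×3!×2! = 1152
prefactor² = (2J+1)×Δ×N² = 288/35
  k=0: +1/(0!×2!×2!×1!×2!×0!) = 1/8
  k=1: −1/(1!×1!×1!×0!×3!×1!) = -1/6
Σ = -1/24  ⇒  CG² = 288/35×(-1/24)² = 1/70
CG = −√(1/70) = -0.119523

-0.119523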